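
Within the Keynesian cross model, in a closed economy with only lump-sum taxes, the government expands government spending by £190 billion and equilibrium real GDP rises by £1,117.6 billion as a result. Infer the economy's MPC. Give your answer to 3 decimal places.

0.830

Implied spending multiplier k = ΔY/ΔG = 1,117.6/190 ≈ 5.8821.
Since k = 1/(1 − MPC), MPC = 1 − 1/k = 1 − ΔG/ΔY = 1 − 190/1,117.6 ≈ 0.830.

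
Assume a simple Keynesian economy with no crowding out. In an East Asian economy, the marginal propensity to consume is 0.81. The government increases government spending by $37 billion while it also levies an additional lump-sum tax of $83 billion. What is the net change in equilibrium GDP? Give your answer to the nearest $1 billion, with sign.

Expenditure multiplier = 1/(1 − MPC) = 1/(1 − 0.81) = 1/0.19 ≈ 5.263.
ΔG contributes k·ΔG = (+$37 billion) / 0.19 ≈ +$194.7 billion.
ΔT of +$83 billion changes first-round spending by −c·ΔT = −$67.23 billion, contributing k·(−c·ΔT) = (−$67.23 billion) / 0.19 ≈ −$353.8 billion.
Net ΔY = k(ΔG − c·ΔT) = (−$30.23 billion) / 0.19 ≈ −$159 billion.

−$159 billion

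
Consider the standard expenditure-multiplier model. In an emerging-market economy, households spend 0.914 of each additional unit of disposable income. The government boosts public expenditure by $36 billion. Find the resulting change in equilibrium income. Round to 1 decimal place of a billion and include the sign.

+$418.6 billion

Spending multiplier = 1/(1 − MPC) = 1/(1 − 0.914) = 1/0.086 ≈ 11.628.
ΔY = k × ΔG = (+$36 billion) / 0.086 ≈ +$418.6 billion.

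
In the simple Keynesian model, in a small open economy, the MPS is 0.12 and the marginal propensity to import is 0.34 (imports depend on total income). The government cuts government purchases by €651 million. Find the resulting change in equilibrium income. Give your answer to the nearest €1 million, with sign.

MPC = 1 − MPS = 1 − 0.12 = 0.88.
Expenditure multiplier = 1/(1 − c + m) = 1/(1 − 0.88 + 0.34) = 1/0.46 ≈ 2.174.
ΔY = k × ΔG = (−€651 million) / 0.46 ≈ −€1,415 million.

−€1,415 million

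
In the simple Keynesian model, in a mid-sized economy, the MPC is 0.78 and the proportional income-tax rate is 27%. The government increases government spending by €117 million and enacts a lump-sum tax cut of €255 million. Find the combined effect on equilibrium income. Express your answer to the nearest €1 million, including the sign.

Expenditure multiplier = 1/(1 − c(1−t)) = 1/(1 − 0.78×0.73) = 1/0.4306 ≈ 2.322.
ΔG contributes k·ΔG = (+€117 million) / 0.4306 ≈ +€271.7 million.
ΔT of −€255 million changes first-round spending by −c·ΔT = +€198.9 million, contributing k·(−c·ΔT) = (+€198.9 million) / 0.4306 ≈ +€461.9 million.
Net ΔY = k(ΔG − c·ΔT) = (+€315.9 million) / 0.4306 ≈ +€734 million.

+€734 million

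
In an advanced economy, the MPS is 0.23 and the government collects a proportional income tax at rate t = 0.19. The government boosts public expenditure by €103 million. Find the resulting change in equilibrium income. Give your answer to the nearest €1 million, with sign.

MPC = 1 − MPS = 1 − 0.23 = 0.77.
Government-spending multiplier = 1/(1 − c(1−t)) = 1/(1 − 0.77×0.81) = 1/0.3763 ≈ 2.657.
ΔY = k × ΔG = (+€103 million) / 0.3763 ≈ +€274 million.

+€274 million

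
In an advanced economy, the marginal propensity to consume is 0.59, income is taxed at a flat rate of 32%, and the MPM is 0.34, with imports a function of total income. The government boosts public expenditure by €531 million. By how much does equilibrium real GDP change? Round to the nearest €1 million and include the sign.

Expenditure multiplier = 1/(1 − c(1−t) + m) = 1/(1 − 0.59×0.68 + 0.34) = 1/0.9388 ≈ 1.065.
ΔY = k × ΔG = (+€531 million) / 0.9388 ≈ +€566 million.

+€566 million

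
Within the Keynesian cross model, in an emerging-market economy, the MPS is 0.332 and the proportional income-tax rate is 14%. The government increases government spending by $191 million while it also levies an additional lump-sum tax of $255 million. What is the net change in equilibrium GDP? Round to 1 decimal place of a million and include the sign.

MPC = 1 − MPS = 1 − 0.332 = 0.668.
Expenditure multiplier = 1/(1 − c(1−t)) = 1/(1 − 0.668×0.86) = 1/0.42552 ≈ 2.35.
ΔG contributes k·ΔG = (+$191 million) / 0.42552 ≈ +$448.9 million.
ΔT of +$255 million changes first-round spending by −c·ΔT = −$170.34 million, contributing k·(−c·ΔT) = (−$170.34 million) / 0.42552 ≈ −$400.3 million.
Net ΔY = k(ΔG − c·ΔT) = (+$20.66 million) / 0.42552 ≈ +$48.6 million.

+$48.6 million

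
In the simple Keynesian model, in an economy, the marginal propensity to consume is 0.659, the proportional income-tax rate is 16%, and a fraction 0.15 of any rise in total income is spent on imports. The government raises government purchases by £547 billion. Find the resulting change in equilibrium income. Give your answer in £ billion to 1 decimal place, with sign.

+£917.1 billion

Expenditure multiplier = 1/(1 − c(1−t) + m) = 1/(1 − 0.659×0.84 + 0.15) = 1/0.59644 ≈ 1.677.
ΔY = k × ΔG = (+£547 billion) / 0.59644 ≈ +£917.1 billion.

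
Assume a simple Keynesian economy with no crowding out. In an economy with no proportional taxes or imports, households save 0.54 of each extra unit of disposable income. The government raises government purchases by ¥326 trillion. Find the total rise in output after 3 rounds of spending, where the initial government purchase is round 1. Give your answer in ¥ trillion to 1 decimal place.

¥544.9 trillion

MPC = 1 − MPS = 1 − 0.54 = 0.46.
Round 1 adds ΔG = ¥326 trillion; each later round is MPC = 0.46 times the previous.
After 3 rounds: 326 + 149.96 + 68.9816 = ΔG·(1 − c^3)/(1 − c) = 326 × (1 − 0.097336)/0.54 ≈ ¥544.9 trillion.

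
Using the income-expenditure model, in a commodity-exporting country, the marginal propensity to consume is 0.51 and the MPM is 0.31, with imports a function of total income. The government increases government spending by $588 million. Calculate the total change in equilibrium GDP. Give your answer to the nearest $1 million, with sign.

+$735 million

Government-spending multiplier = 1/(1 − c + m) = 1/(1 − 0.51 + 0.31) = 1/0.8 = 1.25.
ΔY = k × ΔG = (+$588 million) / 0.8 = +$735 million.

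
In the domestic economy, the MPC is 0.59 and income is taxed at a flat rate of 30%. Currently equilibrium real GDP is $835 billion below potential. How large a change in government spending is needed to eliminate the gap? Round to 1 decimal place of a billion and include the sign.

+$490.1 billion

Spending multiplier = 1/(1 − c(1−t)) = 1/(1 − 0.59×0.7) = 1/0.587 ≈ 1.704.
Need ΔY = +$835 billion, so ΔG = ΔY/k = (+$835 billion) × 0.587 ≈ +$490.1 billion.
The government should increase government spending by $490.1 billion.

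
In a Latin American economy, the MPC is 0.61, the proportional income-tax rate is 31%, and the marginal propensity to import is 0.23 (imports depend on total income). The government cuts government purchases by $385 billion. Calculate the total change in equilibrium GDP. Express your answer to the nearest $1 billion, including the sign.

−$476 billion

Government-spending multiplier = 1/(1 − c(1−t) + m) = 1/(1 − 0.61×0.69 + 0.23) = 1/0.8091 ≈ 1.236.
ΔY = k × ΔG = (−$385 billion) / 0.8091 ≈ −$476 billion.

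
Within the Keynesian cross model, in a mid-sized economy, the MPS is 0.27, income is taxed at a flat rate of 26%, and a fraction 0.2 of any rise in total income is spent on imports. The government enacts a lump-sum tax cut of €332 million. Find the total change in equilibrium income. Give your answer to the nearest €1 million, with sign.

MPC = 1 − MPS = 1 − 0.27 = 0.73.
A lump-sum tax change of −€332 million shifts disposable income by +€332 million; first-round consumption changes by −c × ΔT = −0.73 × (−€332 million) = +€242.36 million.
Expenditure multiplier = 1/(1 − c(1−t) + m) = 1/(1 − 0.73×0.74 + 0.2) = 1/0.6598 ≈ 1.516.
The tax multiplier is −c × k ≈ −1.106, so ΔY = k × (−c·ΔT) = (+€242.36 million) / 0.6598 ≈ +€367 million.

+€367 million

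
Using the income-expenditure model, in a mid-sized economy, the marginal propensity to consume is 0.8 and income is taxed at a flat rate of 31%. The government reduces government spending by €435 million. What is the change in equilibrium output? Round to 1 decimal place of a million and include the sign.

Spending multiplier = 1/(1 − c(1−t)) = 1/(1 − 0.8×0.69) = 1/0.448 ≈ 2.232.
ΔY = k × ΔG = (−€435 million) / 0.448 ≈ −€971 million.

−€971.0 million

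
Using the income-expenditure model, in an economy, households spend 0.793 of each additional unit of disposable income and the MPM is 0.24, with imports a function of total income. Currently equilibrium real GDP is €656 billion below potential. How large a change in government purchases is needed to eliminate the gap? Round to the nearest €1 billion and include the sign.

+€293 billion

Spending multiplier = 1/(1 − c + m) = 1/(1 − 0.793 + 0.24) = 1/0.447 ≈ 2.237.
Need ΔY = +€656 billion, so ΔG = ΔY/k = (+€656 billion) × 0.447 ≈ +€293 billion.
The government should increase government purchases by €293 billion.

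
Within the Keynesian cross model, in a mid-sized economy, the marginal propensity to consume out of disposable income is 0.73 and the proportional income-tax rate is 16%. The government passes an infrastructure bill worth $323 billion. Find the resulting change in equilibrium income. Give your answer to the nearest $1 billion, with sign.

Expenditure multiplier = 1/(1 − c(1−t)) = 1/(1 − 0.73×0.84) = 1/0.3868 ≈ 2.585.
ΔY = k × ΔG = (+$323 billion) / 0.3868 ≈ +$835 billion.

+$835 billion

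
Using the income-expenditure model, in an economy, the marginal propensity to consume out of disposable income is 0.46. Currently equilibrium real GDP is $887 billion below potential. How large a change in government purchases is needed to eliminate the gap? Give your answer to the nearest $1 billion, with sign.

Spending multiplier = 1/(1 − MPC) = 1/(1 − 0.46) = 1/0.54 ≈ 1.852.
Need ΔY = +$887 billion, so ΔG = ΔY/k = (+$887 billion) × 0.54 ≈ +$479 billion.
The government should increase government purchases by $479 billion.

+$479 billion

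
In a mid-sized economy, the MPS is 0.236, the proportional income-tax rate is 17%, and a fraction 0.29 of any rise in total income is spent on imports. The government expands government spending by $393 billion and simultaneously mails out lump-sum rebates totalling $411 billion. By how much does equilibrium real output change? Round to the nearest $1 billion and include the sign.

MPC = 1 − MPS = 1 − 0.236 = 0.764.
Expenditure multiplier = 1/(1 − c(1−t) + m) = 1/(1 − 0.764×0.83 + 0.29) = 1/0.65588 ≈ 1.525.
ΔG contributes k·ΔG = (+$393 billion) / 0.65588 ≈ +$599.2 billion.
ΔT of −$411 billion changes first-round spending by −c·ΔT = +$314.004 billion, contributing k·(−c·ΔT) = (+$314.004 billion) / 0.65588 ≈ +$478.8 billion.
Net ΔY = k(ΔG − c·ΔT) = (+$707.004 billion) / 0.65588 ≈ +$1,078 billion.

+$1,078 billion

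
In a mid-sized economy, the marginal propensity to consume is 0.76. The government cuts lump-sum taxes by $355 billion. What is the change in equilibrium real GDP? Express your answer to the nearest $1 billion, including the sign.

A lump-sum tax change of −$355 billion shifts disposable income by +$355 billion; first-round consumption changes by −c × ΔT = −0.76 × (−$355 billion) = +$269.8 billion.
Expenditure multiplier = 1/(1 − MPC) = 1/(1 − 0.76) = 1/0.24 ≈ 4.167.
The tax multiplier is −c × k ≈ −3.167, so ΔY = k × (−c·ΔT) = (+$269.8 billion) / 0.24 ≈ +$1,124 billion.

+$1,124 billion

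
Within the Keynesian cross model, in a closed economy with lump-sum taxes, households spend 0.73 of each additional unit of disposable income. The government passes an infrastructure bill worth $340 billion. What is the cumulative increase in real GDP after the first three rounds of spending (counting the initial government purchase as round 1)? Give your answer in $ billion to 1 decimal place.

$769.4 billion

Round 1 adds ΔG = $340 billion; each later round is MPC = 0.73 times the previous.
After 3 rounds: 340 + 248.2 + 181.186 = ΔG·(1 − c^3)/(1 − c) = 340 × (1 − 0.389017)/0.27 ≈ $769.4 billion.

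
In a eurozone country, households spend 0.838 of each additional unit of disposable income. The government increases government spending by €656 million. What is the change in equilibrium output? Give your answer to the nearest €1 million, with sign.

Expenditure multiplier = 1/(1 − MPC) = 1/(1 − 0.838) = 1/0.162 ≈ 6.173.
ΔY = k × ΔG = (+€656 million) / 0.162 ≈ +€4,049 million.

+€4,049 million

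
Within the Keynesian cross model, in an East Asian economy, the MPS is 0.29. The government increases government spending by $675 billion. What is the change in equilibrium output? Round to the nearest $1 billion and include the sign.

MPC = 1 − MPS = 1 − 0.29 = 0.71.
Government-spending multiplier = 1/(1 − MPC) = 1/(1 − 0.71) = 1/0.29 ≈ 3.448.
ΔY = k × ΔG = (+$675 billion) / 0.29 ≈ +$2,328 billion.

+$2,328 billion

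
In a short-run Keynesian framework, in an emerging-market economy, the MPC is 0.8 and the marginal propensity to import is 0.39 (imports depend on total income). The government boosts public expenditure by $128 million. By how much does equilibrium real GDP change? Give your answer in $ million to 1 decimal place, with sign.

+$216.9 million

Spending multiplier = 1/(1 − c + m) = 1/(1 − 0.8 + 0.39) = 1/0.59 ≈ 1.695.
ΔY = k × ΔG = (+$128 million) / 0.59 ≈ +$216.9 million.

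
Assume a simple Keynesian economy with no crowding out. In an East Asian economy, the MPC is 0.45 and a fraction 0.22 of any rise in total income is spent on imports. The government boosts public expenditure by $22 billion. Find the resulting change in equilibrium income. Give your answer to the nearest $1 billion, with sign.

+$29 billion

Spending multiplier = 1/(1 − c + m) = 1/(1 − 0.45 + 0.22) = 1/0.77 ≈ 1.299.
ΔY = k × ΔG = (+$22 billion) / 0.77 ≈ +$29 billion.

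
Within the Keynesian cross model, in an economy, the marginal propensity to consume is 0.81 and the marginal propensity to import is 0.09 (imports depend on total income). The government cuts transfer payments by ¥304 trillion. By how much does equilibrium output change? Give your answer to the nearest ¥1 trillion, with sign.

The transfer change shifts disposable income by −¥304 trillion, so first-round consumption changes by c·ΔTR = 0.81 × (−¥304 trillion) = −¥246.24 trillion.
Expenditure multiplier = 1/(1 − c + m) = 1/(1 − 0.81 + 0.09) = 1/0.28 ≈ 3.571.
The transfer multiplier is c × k ≈ 2.893, so ΔY = k × (c·ΔTR) = (−¥246.24 trillion) / 0.28 ≈ −¥879 trillion.

−¥879 trillion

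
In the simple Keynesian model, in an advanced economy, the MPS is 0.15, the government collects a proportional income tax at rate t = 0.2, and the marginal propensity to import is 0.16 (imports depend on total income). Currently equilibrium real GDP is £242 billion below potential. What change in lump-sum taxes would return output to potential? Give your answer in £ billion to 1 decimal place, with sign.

−£136.7 billion

MPC = 1 − MPS = 1 − 0.15 = 0.85.
Spending multiplier = 1/(1 − c(1−t) + m) = 1/(1 − 0.85×0.8 + 0.16) = 1/0.48 ≈ 2.083.
Tax multiplier = −c·k = −0.85/0.48 ≈ −1.771. Need ΔY = +£242 billion, so ΔT = ΔY/(−c·k) = −(+£242 billion) × 0.48 / 0.85 ≈ −£136.7 billion.
The government should cut lump-sum taxes by £136.7 billion.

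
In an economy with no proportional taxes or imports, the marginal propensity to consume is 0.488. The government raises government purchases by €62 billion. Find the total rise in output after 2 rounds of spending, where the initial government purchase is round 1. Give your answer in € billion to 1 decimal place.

€92.3 billion

Round 1 adds ΔG = €62 billion; each later round is MPC = 0.488 times the previous.
After 2 rounds: 62 + 30.256 = ΔG·(1 − c^2)/(1 − c) = 62 × (1 − 0.238144)/0.512 ≈ €92.3 billion.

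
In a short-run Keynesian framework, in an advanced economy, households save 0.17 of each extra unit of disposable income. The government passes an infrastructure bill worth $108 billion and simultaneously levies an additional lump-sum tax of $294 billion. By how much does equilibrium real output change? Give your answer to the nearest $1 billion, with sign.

−$800 billion

MPC = 1 − MPS = 1 − 0.17 = 0.83.
Expenditure multiplier = 1/(1 − MPC) = 1/(1 − 0.83) = 1/0.17 ≈ 5.882.
ΔG contributes k·ΔG = (+$108 billion) / 0.17 ≈ +$635.3 billion.
ΔT of +$294 billion changes first-round spending by −c·ΔT = −$244.02 billion, contributing k·(−c·ΔT) = (−$244.02 billion) / 0.17 ≈ −$1,435.4 billion.
Net ΔY = k(ΔG − c·ΔT) = (−$136.02 billion) / 0.17 ≈ −$800 billion.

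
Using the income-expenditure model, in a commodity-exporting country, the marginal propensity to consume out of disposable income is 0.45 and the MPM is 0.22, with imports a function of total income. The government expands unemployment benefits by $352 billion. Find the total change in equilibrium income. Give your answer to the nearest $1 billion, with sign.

The transfer change shifts disposable income by +$352 billion, so first-round consumption changes by c·ΔTR = 0.45 × (+$352 billion) = +$158.4 billion.
Expenditure multiplier = 1/(1 − c + m) = 1/(1 − 0.45 + 0.22) = 1/0.77 ≈ 1.299.
The transfer multiplier is c × k ≈ 0.584, so ΔY = k × (c·ΔTR) = (+$158.4 billion) / 0.77 ≈ +$206 billion.

+$206 billion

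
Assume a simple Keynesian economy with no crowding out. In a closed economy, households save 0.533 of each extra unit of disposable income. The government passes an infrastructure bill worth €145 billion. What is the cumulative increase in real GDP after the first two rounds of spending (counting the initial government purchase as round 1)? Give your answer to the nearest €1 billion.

MPC = 1 − MPS = 1 − 0.533 = 0.467.
Round 1 adds ΔG = €145 billion; each later round is MPC = 0.467 times the previous.
After 2 rounds: 145 + 67.715 = ΔG·(1 − c^2)/(1 − c) = 145 × (1 − 0.218089)/0.533 ≈ €213 billion.

€213 billion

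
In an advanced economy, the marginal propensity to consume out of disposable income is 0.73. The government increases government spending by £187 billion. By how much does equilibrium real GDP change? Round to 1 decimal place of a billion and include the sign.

Spending multiplier = 1/(1 − MPC) = 1/(1 − 0.73) = 1/0.27 ≈ 3.704.
ΔY = k × ΔG = (+£187 billion) / 0.27 ≈ +£692.6 billion.

+£692.6 billion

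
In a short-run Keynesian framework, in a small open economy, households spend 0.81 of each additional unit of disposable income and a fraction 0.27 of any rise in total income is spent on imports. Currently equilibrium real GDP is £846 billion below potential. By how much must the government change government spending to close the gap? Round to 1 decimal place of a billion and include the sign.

+£389.2 billion

Spending multiplier = 1/(1 − c + m) = 1/(1 − 0.81 + 0.27) = 1/0.46 ≈ 2.174.
Need ΔY = +£846 billion, so ΔG = ΔY/k = (+£846 billion) × 0.46 ≈ +£389.2 billion.
The government should increase government spending by £389.2 billion.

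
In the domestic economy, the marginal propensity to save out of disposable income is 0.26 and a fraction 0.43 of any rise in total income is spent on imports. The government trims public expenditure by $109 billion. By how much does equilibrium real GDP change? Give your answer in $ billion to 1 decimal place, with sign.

−$158.0 billion

MPC = 1 − MPS = 1 − 0.26 = 0.74.
Government-spending multiplier = 1/(1 − c + m) = 1/(1 − 0.74 + 0.43) = 1/0.69 ≈ 1.449.
ΔY = k × ΔG = (−$109 billion) / 0.69 ≈ −$158 billion.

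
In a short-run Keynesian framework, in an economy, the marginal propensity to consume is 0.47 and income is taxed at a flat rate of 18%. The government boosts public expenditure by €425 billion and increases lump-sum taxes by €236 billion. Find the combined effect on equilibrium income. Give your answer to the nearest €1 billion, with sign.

Expenditure multiplier = 1/(1 − c(1−t)) = 1/(1 − 0.47×0.82) = 1/0.6146 ≈ 1.627.
ΔG contributes k·ΔG = (+€425 billion) / 0.6146 ≈ +€691.5 billion.
ΔT of +€236 billion changes first-round spending by −c·ΔT = −€110.92 billion, contributing k·(−c·ΔT) = (−€110.92 billion) / 0.6146 ≈ −€180.5 billion.
Net ΔY = k(ΔG − c·ΔT) = (+€314.08 billion) / 0.6146 ≈ +€511 billion.

+€511 billion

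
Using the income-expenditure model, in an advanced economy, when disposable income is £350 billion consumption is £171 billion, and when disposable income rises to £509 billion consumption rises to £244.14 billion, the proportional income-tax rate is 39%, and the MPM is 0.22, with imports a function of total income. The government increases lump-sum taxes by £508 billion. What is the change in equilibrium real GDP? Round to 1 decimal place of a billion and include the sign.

MPC = ΔC/ΔYd = (244.14 − 171)/(509 − 350) = 73.14/159 = 0.46.
A lump-sum tax change of +£508 billion shifts disposable income by −£508 billion; first-round consumption changes by −c × ΔT = −0.46 × (+£508 billion) = −£233.68 billion.
Expenditure multiplier = 1/(1 − c(1−t) + m) = 1/(1 − 0.46×0.61 + 0.22) = 1/0.9394 ≈ 1.065.
The tax multiplier is −c × k ≈ −0.49, so ΔY = k × (−c·ΔT) = (−£233.68 billion) / 0.9394 ≈ −£248.8 billion.

−£248.8 billion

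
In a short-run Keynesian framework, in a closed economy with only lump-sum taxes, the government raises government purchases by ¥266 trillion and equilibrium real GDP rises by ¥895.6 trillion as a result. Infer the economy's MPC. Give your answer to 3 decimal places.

0.703

Implied spending multiplier k = ΔY/ΔG = 895.6/266 ≈ 3.3669.
Since k = 1/(1 − MPC), MPC = 1 − 1/k = 1 − ΔG/ΔY = 1 − 266/895.6 ≈ 0.703.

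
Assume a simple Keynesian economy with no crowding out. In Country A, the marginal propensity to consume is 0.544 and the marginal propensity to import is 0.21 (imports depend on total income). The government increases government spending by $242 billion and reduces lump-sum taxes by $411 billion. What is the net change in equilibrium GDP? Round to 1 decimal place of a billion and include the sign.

Expenditure multiplier = 1/(1 − c + m) = 1/(1 − 0.544 + 0.21) = 1/0.666 ≈ 1.502.
ΔG contributes k·ΔG = (+$242 billion) / 0.666 ≈ +$363.4 billion.
ΔT of −$411 billion changes first-round spending by −c·ΔT = +$223.584 billion, contributing k·(−c·ΔT) = (+$223.584 billion) / 0.666 ≈ +$335.7 billion.
Net ΔY = k(ΔG − c·ΔT) = (+$465.584 billion) / 0.666 ≈ +$699.1 billion.

+$699.1 billion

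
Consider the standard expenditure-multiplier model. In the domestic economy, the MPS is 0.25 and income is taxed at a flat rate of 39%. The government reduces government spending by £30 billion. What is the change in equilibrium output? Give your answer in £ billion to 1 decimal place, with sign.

MPC = 1 − MPS = 1 − 0.25 = 0.75.
Expenditure multiplier = 1/(1 − c(1−t)) = 1/(1 − 0.75×0.61) = 1/0.5425 ≈ 1.843.
ΔY = k × ΔG = (−£30 billion) / 0.5425 ≈ −£55.3 billion.

−£55.3 billion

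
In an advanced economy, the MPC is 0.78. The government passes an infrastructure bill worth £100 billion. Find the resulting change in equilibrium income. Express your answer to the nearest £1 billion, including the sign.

Spending multiplier = 1/(1 − MPC) = 1/(1 − 0.78) = 1/0.22 ≈ 4.545.
ΔY = k × ΔG = (+£100 billion) / 0.22 ≈ +£455 billion.

+£455 billion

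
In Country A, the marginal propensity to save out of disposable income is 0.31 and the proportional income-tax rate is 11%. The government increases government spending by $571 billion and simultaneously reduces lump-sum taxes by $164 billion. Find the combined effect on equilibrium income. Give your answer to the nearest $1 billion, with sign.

MPC = 1 − MPS = 1 − 0.31 = 0.69.
Expenditure multiplier = 1/(1 − c(1−t)) = 1/(1 − 0.69×0.89) = 1/0.3859 ≈ 2.591.
ΔG contributes k·ΔG = (+$571 billion) / 0.3859 ≈ +$1,479.7 billion.
ΔT of −$164 billion changes first-round spending by −c·ΔT = +$113.16 billion, contributing k·(−c·ΔT) = (+$113.16 billion) / 0.3859 ≈ +$293.2 billion.
Net ΔY = k(ΔG − c·ΔT) = (+$684.16 billion) / 0.3859 ≈ +$1,773 billion.

+$1,773 billion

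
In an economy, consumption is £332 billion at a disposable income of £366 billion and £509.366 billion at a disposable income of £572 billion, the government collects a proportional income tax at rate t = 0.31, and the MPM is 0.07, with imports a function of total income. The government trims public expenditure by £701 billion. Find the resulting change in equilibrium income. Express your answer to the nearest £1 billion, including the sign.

−£1,473 billion

MPC = ΔC/ΔYd = (509.366 − 332)/(572 − 366) = 177.366/206 = 0.861.
Government-spending multiplier = 1/(1 − c(1−t) + m) = 1/(1 − 0.861×0.69 + 0.07) = 1/0.47591 ≈ 2.101.
ΔY = k × ΔG = (−£701 billion) / 0.47591 ≈ −£1,473 billion.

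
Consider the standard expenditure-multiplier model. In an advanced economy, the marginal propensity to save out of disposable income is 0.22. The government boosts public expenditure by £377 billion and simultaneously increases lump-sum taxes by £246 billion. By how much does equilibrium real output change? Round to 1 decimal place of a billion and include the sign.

MPC = 1 − MPS = 1 − 0.22 = 0.78.
Expenditure multiplier = 1/(1 − MPC) = 1/(1 − 0.78) = 1/0.22 ≈ 4.545.
ΔG contributes k·ΔG = (+£377 billion) / 0.22 ≈ +£1,713.6 billion.
ΔT of +£246 billion changes first-round spending by −c·ΔT = −£191.88 billion, contributing k·(−c·ΔT) = (−£191.88 billion) / 0.22 ≈ −£872.2 billion.
Net ΔY = k(ΔG − c·ΔT) = (+£185.12 billion) / 0.22 ≈ +£841.5 billion.

+£841.5 billion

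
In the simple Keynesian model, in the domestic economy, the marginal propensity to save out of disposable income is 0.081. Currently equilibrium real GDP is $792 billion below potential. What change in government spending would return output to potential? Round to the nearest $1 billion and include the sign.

MPC = 1 − MPS = 1 − 0.081 = 0.919.
Spending multiplier = 1/(1 − MPC) = 1/(1 − 0.919) = 1/0.081 ≈ 12.346.
Need ΔY = +$792 billion, so ΔG = ΔY/k = (+$792 billion) × 0.081 ≈ +$64 billion.
The government should increase government spending by $64 billion.

+$64 billion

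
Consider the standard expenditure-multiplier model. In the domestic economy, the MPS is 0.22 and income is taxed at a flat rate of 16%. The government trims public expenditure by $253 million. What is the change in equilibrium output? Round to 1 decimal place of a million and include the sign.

MPC = 1 − MPS = 1 − 0.22 = 0.78.
Expenditure multiplier = 1/(1 − c(1−t)) = 1/(1 − 0.78×0.84) = 1/0.3448 ≈ 2.9.
ΔY = k × ΔG = (−$253 million) / 0.3448 ≈ −$733.8 million.

−$733.8 million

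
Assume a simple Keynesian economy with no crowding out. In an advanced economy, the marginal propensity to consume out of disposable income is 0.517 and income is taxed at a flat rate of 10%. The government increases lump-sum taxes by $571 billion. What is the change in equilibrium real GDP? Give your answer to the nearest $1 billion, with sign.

−$552 billion

A lump-sum tax change of +$571 billion shifts disposable income by −$571 billion; first-round consumption changes by −c × ΔT = −0.517 × (+$571 billion) = −$295.207 billion.
Expenditure multiplier = 1/(1 − c(1−t)) = 1/(1 − 0.517×0.9) = 1/0.5347 ≈ 1.87.
The tax multiplier is −c × k ≈ −0.967, so ΔY = k × (−c·ΔT) = (−$295.207 billion) / 0.5347 ≈ −$552 billion.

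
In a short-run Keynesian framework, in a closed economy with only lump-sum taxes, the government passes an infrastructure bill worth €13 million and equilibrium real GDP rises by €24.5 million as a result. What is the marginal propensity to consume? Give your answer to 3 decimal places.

0.469

Implied spending multiplier k = ΔY/ΔG = 24.5/13 ≈ 1.8846.
Since k = 1/(1 − MPC), MPC = 1 − 1/k = 1 − ΔG/ΔY = 1 − 13/24.5 ≈ 0.469.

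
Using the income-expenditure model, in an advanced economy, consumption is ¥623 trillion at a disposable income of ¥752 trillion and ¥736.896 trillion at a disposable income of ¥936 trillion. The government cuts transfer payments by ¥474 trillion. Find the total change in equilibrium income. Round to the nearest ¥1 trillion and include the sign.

MPC = ΔC/ΔYd = (736.896 − 623)/(936 − 752) = 113.896/184 = 0.619.
The transfer change shifts disposable income by −¥474 trillion, so first-round consumption changes by c·ΔTR = 0.619 × (−¥474 trillion) = −¥293.406 trillion.
Expenditure multiplier = 1/(1 − MPC) = 1/(1 − 0.619) = 1/0.381 ≈ 2.625.
The transfer multiplier is c × k ≈ 1.625, so ΔY = k × (c·ΔTR) = (−¥293.406 trillion) / 0.381 ≈ −¥770 trillion.

−¥770 trillion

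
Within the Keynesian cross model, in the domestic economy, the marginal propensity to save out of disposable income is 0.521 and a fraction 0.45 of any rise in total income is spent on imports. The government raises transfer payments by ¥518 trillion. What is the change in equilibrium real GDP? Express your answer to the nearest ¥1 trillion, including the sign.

+¥256 trillion

MPC = 1 − MPS = 1 − 0.521 = 0.479.
The transfer change shifts disposable income by +¥518 trillion, so first-round consumption changes by c·ΔTR = 0.479 × (+¥518 trillion) = +¥248.122 trillion.
Expenditure multiplier = 1/(1 − c + m) = 1/(1 − 0.479 + 0.45) = 1/0.971 ≈ 1.03.
The transfer multiplier is c × k ≈ 0.493, so ΔY = k × (c·ΔTR) = (+¥248.122 trillion) / 0.971 ≈ +¥256 trillion.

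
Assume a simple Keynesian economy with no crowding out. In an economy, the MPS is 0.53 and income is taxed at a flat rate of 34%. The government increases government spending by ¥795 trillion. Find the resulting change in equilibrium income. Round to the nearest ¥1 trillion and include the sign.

MPC = 1 − MPS = 1 − 0.53 = 0.47.
Expenditure multiplier = 1/(1 − c(1−t)) = 1/(1 − 0.47×0.66) = 1/0.6898 ≈ 1.45.
ΔY = k × ΔG = (+¥795 trillion) / 0.6898 ≈ +¥1,153 trillion.

+¥1,153 trillion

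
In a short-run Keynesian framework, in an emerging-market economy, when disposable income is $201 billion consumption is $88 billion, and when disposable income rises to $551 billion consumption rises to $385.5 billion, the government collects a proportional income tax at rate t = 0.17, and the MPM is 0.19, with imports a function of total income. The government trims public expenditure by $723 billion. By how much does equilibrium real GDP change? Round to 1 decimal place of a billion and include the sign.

MPC = ΔC/ΔYd = (385.5 − 88)/(551 − 201) = 297.5/350 = 0.85.
Government-spending multiplier = 1/(1 − c(1−t) + m) = 1/(1 − 0.85×0.83 + 0.19) = 1/0.4845 ≈ 2.064.
ΔY = k × ΔG = (−$723 billion) / 0.4845 ≈ −$1,492.3 billion.

−$1,492.3 billion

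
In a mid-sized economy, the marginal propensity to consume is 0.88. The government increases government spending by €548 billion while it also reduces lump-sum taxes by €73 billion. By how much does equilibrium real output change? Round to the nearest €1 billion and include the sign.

+€5,102 billion

Expenditure multiplier = 1/(1 − MPC) = 1/(1 − 0.88) = 1/0.12 ≈ 8.333.
ΔG contributes k·ΔG = (+€548 billion) / 0.12 ≈ +€4,566.7 billion.
ΔT of −€73 billion changes first-round spending by −c·ΔT = +€64.24 billion, contributing k·(−c·ΔT) = (+€64.24 billion) / 0.12 ≈ +€535.3 billion.
Net ΔY = k(ΔG − c·ΔT) = (+€612.24 billion) / 0.12 = +€5,102 billion.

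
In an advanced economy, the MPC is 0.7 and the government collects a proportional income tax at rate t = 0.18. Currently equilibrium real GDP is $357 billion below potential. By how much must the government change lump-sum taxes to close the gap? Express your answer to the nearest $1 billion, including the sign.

−$217 billion

Spending multiplier = 1/(1 − c(1−t)) = 1/(1 − 0.7×0.82) = 1/0.426 ≈ 2.347.
Tax multiplier = −c·k = −0.7/0.426 ≈ −1.643. Need ΔY = +$357 billion, so ΔT = ΔY/(−c·k) = −(+$357 billion) × 0.426 / 0.7 ≈ −$217 billion.
The government should cut lump-sum taxes by $217 billion.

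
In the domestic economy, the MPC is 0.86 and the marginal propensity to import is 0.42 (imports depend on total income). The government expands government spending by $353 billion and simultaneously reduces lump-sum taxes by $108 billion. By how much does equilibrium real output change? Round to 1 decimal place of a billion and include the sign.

+$796.2 billion

Expenditure multiplier = 1/(1 − c + m) = 1/(1 − 0.86 + 0.42) = 1/0.56 ≈ 1.786.
ΔG contributes k·ΔG = (+$353 billion) / 0.56 ≈ +$630.4 billion.
ΔT of −$108 billion changes first-round spending by −c·ΔT = +$92.88 billion, contributing k·(−c·ΔT) = (+$92.88 billion) / 0.56 ≈ +$165.9 billion.
Net ΔY = k(ΔG − c·ΔT) = (+$445.88 billion) / 0.56 ≈ +$796.2 billion.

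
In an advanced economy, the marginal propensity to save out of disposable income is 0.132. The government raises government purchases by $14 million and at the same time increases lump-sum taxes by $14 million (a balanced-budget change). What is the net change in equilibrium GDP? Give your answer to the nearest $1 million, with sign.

+$14 million

MPC = 1 − MPS = 1 − 0.132 = 0.868.
Expenditure multiplier = 1/(1 − MPC) = 1/(1 − 0.868) = 1/0.132 ≈ 7.576.
ΔG contributes k·ΔG = (+$14 million) / 0.132 ≈ +$106.1 million.
ΔT of +$14 million changes first-round spending by −c·ΔT = −$12.152 million, contributing k·(−c·ΔT) = (−$12.152 million) / 0.132 ≈ −$92.1 million.
With ΔG = ΔT and no other leakages, the balanced-budget multiplier is 1, so ΔY = ΔG = +$14 million.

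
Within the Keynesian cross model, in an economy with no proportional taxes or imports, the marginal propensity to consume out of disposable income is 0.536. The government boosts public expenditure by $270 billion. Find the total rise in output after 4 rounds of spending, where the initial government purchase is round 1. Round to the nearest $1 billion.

Round 1 adds ΔG = $270 billion; each later round is MPC = 0.536 times the previous.
After 4 rounds: 270 + 144.72 + 77.56992 + 41.57747712 = ΔG·(1 − c^4)/(1 − c) = 270 × (1 − 0.082538991616)/0.464 ≈ $534 billion.

$534 billion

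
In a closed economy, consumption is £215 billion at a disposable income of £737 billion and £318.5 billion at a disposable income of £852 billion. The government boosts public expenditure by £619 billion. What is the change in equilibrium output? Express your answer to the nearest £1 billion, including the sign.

+£6,190 billion

MPC = ΔC/ΔYd = (318.5 − 215)/(852 − 737) = 103.5/115 = 0.9.
Expenditure multiplier = 1/(1 − MPC) = 1/(1 − 0.9) = 1/0.1 = 10.
ΔY = k × ΔG = (+£619 billion) / 0.1 = +£6,190 billion.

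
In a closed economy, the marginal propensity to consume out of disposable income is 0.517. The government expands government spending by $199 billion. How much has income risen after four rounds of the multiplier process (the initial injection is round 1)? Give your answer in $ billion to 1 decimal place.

$382.6 billion

Round 1 adds ΔG = $199 billion; each later round is MPC = 0.517 times the previous.
After 4 rounds: 199 + 102.883 + 53.190511 + 27.499494187 = ΔG·(1 − c^4)/(1 − c) = 199 × (1 − 0.071443409521)/0.483 ≈ $382.6 billion.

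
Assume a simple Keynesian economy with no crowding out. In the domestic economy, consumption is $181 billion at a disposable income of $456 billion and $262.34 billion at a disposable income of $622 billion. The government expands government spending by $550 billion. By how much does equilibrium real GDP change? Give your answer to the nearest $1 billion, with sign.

MPC = ΔC/ΔYd = (262.34 − 181)/(622 − 456) = 81.34/166 = 0.49.
Government-spending multiplier = 1/(1 − MPC) = 1/(1 − 0.49) = 1/0.51 ≈ 1.961.
ΔY = k × ΔG = (+$550 billion) / 0.51 ≈ +$1,078 billion.

+$1,078 billion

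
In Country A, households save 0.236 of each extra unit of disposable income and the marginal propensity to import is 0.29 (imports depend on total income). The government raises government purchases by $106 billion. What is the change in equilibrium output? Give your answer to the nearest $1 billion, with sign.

MPC = 1 − MPS = 1 − 0.236 = 0.764.
Expenditure multiplier = 1/(1 − c + m) = 1/(1 − 0.764 + 0.29) = 1/0.526 ≈ 1.901.
ΔY = k × ΔG = (+$106 billion) / 0.526 ≈ +$202 billion.

+$202 billion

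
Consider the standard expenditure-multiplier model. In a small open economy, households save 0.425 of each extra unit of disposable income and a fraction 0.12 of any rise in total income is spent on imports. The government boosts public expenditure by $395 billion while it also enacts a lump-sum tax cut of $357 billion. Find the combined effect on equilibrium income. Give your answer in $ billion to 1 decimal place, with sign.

MPC = 1 − MPS = 1 − 0.425 = 0.575.
Expenditure multiplier = 1/(1 − c + m) = 1/(1 − 0.575 + 0.12) = 1/0.545 ≈ 1.835.
ΔG contributes k·ΔG = (+$395 billion) / 0.545 ≈ +$724.8 billion.
ΔT of −$357 billion changes first-round spending by −c·ΔT = +$205.275 billion, contributing k·(−c·ΔT) = (+$205.275 billion) / 0.545 ≈ +$376.7 billion.
Net ΔY = k(ΔG − c·ΔT) = (+$600.275 billion) / 0.545 ≈ +$1,101.4 billion.

+$1,101.4 billion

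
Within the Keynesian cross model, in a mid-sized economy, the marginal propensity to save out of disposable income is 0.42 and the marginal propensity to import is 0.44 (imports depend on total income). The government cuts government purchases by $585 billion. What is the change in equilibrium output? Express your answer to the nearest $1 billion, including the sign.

MPC = 1 − MPS = 1 − 0.42 = 0.58.
Government-spending multiplier = 1/(1 − c + m) = 1/(1 − 0.58 + 0.44) = 1/0.86 ≈ 1.163.
ΔY = k × ΔG = (−$585 billion) / 0.86 ≈ −$680 billion.

−$680 billion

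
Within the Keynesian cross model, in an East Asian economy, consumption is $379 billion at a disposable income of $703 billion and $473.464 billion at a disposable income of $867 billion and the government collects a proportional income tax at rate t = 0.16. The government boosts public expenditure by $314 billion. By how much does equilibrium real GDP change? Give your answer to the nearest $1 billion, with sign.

+$608 billion

MPC = ΔC/ΔYd = (473.464 − 379)/(867 − 703) = 94.464/164 = 0.576.
Expenditure multiplier = 1/(1 − c(1−t)) = 1/(1 − 0.576×0.84) = 1/0.51616 ≈ 1.937.
ΔY = k × ΔG = (+$314 billion) / 0.51616 ≈ +$608 billion.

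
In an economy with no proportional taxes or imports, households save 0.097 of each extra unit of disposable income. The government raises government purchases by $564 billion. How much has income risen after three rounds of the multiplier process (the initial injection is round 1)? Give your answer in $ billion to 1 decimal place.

MPC = 1 − MPS = 1 − 0.097 = 0.903.
Round 1 adds ΔG = $564 billion; each later round is MPC = 0.903 times the previous.
After 3 rounds: 564 + 509.292 + 459.890676 = ΔG·(1 − c^3)/(1 − c) = 564 × (1 − 0.736314327)/0.097 ≈ $1,533.2 billion.

$1,533.2 billion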